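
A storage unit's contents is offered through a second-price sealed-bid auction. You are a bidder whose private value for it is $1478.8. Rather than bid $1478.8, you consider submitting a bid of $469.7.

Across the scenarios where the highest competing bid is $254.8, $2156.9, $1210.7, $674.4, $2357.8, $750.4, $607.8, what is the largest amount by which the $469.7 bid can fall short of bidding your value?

$871

$254.8: same outcome either way → loss $0.
$2156.9: same outcome either way → loss $0.
$1210.7: truthful gives $268.1, deviation gives $0 → loss $268.1.
$674.4: truthful gives $804.4, deviation gives $0 → loss $804.4.
$2357.8: same outcome either way → loss $0.
$750.4: truthful gives $728.4, deviation gives $0 → loss $728.4.
$607.8: truthful gives $871, deviation gives $0 → loss $871.
Maximum loss: $871.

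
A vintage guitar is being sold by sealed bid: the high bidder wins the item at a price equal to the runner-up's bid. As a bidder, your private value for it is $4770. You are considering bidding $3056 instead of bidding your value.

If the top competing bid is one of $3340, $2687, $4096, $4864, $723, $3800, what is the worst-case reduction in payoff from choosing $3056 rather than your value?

$3340: truthful gives $1430, deviation gives $0 → loss $1430.
$2687: same outcome either way → loss $0.
$4096: truthful gives $674, deviation gives $0 → loss $674.
$4864: same outcome either way → loss $0.
$723: same outcome either way → loss $0.
$3800: truthful gives $970, deviation gives $0 → loss $970.
Maximum loss: $1430.

$1430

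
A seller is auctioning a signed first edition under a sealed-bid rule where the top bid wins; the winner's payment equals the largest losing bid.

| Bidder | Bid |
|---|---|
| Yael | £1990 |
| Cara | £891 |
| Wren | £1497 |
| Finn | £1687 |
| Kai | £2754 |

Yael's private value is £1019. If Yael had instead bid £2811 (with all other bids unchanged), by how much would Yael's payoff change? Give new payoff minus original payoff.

The highest bid among the other bidders is £2754; Yael's bid doesn't change that.
Original bid £1990: Yael is not highest (top rival bid is £2754); payoff £0.
Alternative bid £2811: Yael is highest, pays the top rival bid £2754; payoff £1019 − £2754 = −£1735.
Change in payoff = −£1735 − (£0) = −£1735.

−£1735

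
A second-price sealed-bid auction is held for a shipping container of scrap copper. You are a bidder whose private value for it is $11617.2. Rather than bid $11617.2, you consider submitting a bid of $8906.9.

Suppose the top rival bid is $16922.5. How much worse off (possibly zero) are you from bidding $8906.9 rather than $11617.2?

Bidding your value $11617.2: you lose (since $11617.2 < $16922.5). Payoff $0.
Bidding $8906.9: you lose. Payoff $0.
Difference = $0 − $0 = $0; both bids lead to the same outcome because the competing bid is above both your value and your alternative bid.
Truthful bidding weakly dominates here: raising your bid can only win items priced above your value, and lowering it can only forfeit items priced below.

$0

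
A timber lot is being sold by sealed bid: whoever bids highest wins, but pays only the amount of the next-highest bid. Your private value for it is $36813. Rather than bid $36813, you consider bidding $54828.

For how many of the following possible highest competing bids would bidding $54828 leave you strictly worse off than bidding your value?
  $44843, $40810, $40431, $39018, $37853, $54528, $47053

The deviation hurts exactly when the highest competing bid lies strictly between $36813 and $54828 — overbidding then wins at a price above your value.
$44843: inside the interval → strictly worse (loss $8030).
$40810: inside the interval → strictly worse (loss $3997).
$40431: inside the interval → strictly worse (loss $3618).
$39018: inside the interval → strictly worse (loss $2205).
$37853: inside the interval → strictly worse (loss $1040).
$54528: inside the interval → strictly worse (loss $17715).
$47053: inside the interval → strictly worse (loss $10240).
Count: 7.

7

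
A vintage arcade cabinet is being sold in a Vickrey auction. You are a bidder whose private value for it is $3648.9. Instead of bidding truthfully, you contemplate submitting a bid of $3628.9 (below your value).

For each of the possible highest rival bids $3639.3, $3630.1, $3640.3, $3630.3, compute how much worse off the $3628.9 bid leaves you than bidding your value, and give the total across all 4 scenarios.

$55.6

The deviation costs you only when the competing bid falls strictly between $3628.9 and $3648.9; elsewhere both bids give the same outcome.
$3639.3: truthful payoff $9.6, deviation payoff $0 → loss $9.6.
$3630.1: truthful payoff $18.8, deviation payoff $0 → loss $18.8.
$3640.3: truthful payoff $8.6, deviation payoff $0 → loss $8.6.
$3630.3: truthful payoff $18.6, deviation payoff $0 → loss $18.6.
Total loss = $9.6 + $18.8 + $8.6 + $18.6 = $55.6.
In a second-price auction your bid sets only whether you win, not what you pay, so bidding your true value is weakly dominant.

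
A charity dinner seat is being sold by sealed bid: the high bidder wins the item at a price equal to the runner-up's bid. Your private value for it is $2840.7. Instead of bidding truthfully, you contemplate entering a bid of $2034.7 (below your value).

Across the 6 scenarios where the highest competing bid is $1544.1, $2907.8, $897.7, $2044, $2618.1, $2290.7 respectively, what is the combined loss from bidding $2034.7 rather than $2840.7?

The deviation costs you only when the competing bid falls strictly between $2034.7 and $2840.7; elsewhere both bids give the same outcome.
$1544.1: outcomes coincide → loss $0.
$2907.8: outcomes coincide → loss $0.
$897.7: outcomes coincide → loss $0.
$2044: truthful payoff $796.7, deviation payoff $0 → loss $796.7.
$2618.1: truthful payoff $222.6, deviation payoff $0 → loss $222.6.
$2290.7: truthful payoff $550, deviation payoff $0 → loss $550.
Total loss = $796.7 + $222.6 + $550 = $1569.3.

$1569.3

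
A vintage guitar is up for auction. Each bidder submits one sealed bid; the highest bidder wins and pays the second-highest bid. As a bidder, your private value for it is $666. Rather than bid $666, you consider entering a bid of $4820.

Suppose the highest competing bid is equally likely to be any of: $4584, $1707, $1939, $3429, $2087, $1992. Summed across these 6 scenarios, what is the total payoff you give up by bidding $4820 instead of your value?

$11742

The deviation costs you only when the competing bid falls strictly between $666 and $4820; elsewhere both bids give the same outcome.
$4584: truthful payoff $0, deviation payoff −$3918 → loss $3918.
$1707: truthful payoff $0, deviation payoff −$1041 → loss $1041.
$1939: truthful payoff $0, deviation payoff −$1273 → loss $1273.
$3429: truthful payoff $0, deviation payoff −$2763 → loss $2763.
$2087: truthful payoff $0, deviation payoff −$1421 → loss $1421.
$1992: truthful payoff $0, deviation payoff −$1326 → loss $1326.
Total loss = $3918 + $1041 + $1273 + $2763 + $1421 + $1326 = $11742.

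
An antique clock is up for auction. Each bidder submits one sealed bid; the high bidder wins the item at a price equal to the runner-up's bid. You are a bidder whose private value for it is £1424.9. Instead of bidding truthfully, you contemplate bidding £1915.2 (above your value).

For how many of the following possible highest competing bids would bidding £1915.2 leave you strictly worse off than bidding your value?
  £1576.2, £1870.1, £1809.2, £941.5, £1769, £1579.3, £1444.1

6

The deviation hurts exactly when the highest competing bid lies strictly between £1424.9 and £1915.2 — overbidding then wins at a price above your value.
£1576.2: inside the interval → strictly worse (loss £151.3).
£1870.1: inside the interval → strictly worse (loss £445.2).
£1809.2: inside the interval → strictly worse (loss £384.3).
£941.5: below both → same outcome either way.
£1769: inside the interval → strictly worse (loss £344.1).
£1579.3: inside the interval → strictly worse (loss £154.4).
£1444.1: inside the interval → strictly worse (loss £19.2).
Count: 6.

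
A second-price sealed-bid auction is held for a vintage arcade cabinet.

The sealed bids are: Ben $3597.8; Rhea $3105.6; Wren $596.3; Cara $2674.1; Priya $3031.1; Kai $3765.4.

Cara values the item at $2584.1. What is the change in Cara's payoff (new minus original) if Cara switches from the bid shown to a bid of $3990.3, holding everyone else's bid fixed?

The highest bid among the other bidders is $3765.4; Cara's bid doesn't change that.
Original bid $2674.1: Cara is not highest (top rival bid is $3765.4); payoff $0.
Alternative bid $3990.3: Cara is highest, pays the top rival bid $3765.4; payoff $2584.1 − $3765.4 = −$1181.3.
Change in payoff = −$1181.3 − ($0) = −$1181.3.

−$1181.3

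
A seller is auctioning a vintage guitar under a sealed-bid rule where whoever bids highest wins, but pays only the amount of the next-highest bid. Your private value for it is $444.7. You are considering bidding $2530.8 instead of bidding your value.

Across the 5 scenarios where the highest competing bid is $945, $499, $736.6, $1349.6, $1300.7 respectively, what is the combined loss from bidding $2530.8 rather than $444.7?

$2607.4

The deviation costs you only when the competing bid falls strictly between $444.7 and $2530.8; elsewhere both bids give the same outcome.
$945: truthful payoff $0, deviation payoff −$500.3 → loss $500.3.
$499: truthful payoff $0, deviation payoff −$54.3 → loss $54.3.
$736.6: truthful payoff $0, deviation payoff −$291.9 → loss $291.9.
$1349.6: truthful payoff $0, deviation payoff −$904.9 → loss $904.9.
$1300.7: truthful payoff $0, deviation payoff −$856 → loss $856.
Total loss = $500.3 + $54.3 + $291.9 + $904.9 + $856 = $2607.4.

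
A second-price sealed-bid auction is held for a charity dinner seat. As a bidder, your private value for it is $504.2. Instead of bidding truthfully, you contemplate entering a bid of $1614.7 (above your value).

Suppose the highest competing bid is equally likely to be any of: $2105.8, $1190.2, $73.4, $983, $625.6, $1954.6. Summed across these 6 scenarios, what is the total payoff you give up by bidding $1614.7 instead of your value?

$1286.2

The deviation costs you only when the competing bid falls strictly between $504.2 and $1614.7; elsewhere both bids give the same outcome.
$2105.8: outcomes coincide → loss $0.
$1190.2: truthful payoff $0, deviation payoff −$686 → loss $686.
$73.4: outcomes coincide → loss $0.
$983: truthful payoff $0, deviation payoff −$478.8 → loss $478.8.
$625.6: truthful payoff $0, deviation payoff −$121.4 → loss $121.4.
$1954.6: outcomes coincide → loss $0.
Total loss = $686 + $478.8 + $121.4 = $1286.2.
In a second-price auction your bid sets only whether you win, not what you pay, so bidding your true value is weakly dominant.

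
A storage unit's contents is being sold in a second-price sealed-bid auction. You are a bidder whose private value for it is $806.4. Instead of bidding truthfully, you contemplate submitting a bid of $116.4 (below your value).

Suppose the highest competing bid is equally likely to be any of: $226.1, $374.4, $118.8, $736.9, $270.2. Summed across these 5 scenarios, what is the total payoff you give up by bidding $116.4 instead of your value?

$2305.6

The deviation costs you only when the competing bid falls strictly between $116.4 and $806.4; elsewhere both bids give the same outcome.
$226.1: truthful payoff $580.3, deviation payoff $0 → loss $580.3.
$374.4: truthful payoff $432, deviation payoff $0 → loss $432.
$118.8: truthful payoff $687.6, deviation payoff $0 → loss $687.6.
$736.9: truthful payoff $69.5, deviation payoff $0 → loss $69.5.
$270.2: truthful payoff $536.2, deviation payoff $0 → loss $536.2.
Total loss = $580.3 + $432 + $687.6 + $69.5 + $536.2 = $2305.6.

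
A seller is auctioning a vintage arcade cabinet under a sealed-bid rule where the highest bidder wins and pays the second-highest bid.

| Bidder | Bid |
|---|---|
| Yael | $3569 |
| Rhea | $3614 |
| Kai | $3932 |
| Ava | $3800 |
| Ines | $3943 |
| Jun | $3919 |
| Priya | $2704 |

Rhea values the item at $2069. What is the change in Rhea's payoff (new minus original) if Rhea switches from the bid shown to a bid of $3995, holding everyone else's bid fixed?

−$1874

The highest bid among the other bidders is $3943; Rhea's bid doesn't change that.
Original bid $3614: Rhea is not highest (top rival bid is $3943); payoff $0.
Alternative bid $3995: Rhea is highest, pays the top rival bid $3943; payoff $2069 − $3943 = −$1874.
Change in payoff = −$1874 − ($0) = −$1874.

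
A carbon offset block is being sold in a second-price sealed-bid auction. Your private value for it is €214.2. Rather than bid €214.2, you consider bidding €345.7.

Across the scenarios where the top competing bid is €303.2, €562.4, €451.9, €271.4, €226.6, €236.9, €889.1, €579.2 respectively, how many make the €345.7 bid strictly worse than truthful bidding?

The deviation hurts exactly when the highest competing bid lies strictly between €214.2 and €345.7 — overbidding then wins at a price above your value.
€303.2: inside the interval → strictly worse (loss €89).
€562.4: above both → same outcome either way.
€451.9: above both → same outcome either way.
€271.4: inside the interval → strictly worse (loss €57.2).
€226.6: inside the interval → strictly worse (loss €12.4).
€236.9: inside the interval → strictly worse (loss €22.7).
€889.1: above both → same outcome either way.
€579.2: above both → same outcome either way.
Count: 4.

4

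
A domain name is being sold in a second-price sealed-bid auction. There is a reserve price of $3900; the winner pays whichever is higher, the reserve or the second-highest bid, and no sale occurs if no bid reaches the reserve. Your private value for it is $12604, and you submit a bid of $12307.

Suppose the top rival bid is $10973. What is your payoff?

Your bid $12307 is the highest and exceeds the reserve.
Price = max(second-highest bid, reserve) = max($10973, $3900) = $10973.
Payoff = $12604 − $10973 = $1631.

$1631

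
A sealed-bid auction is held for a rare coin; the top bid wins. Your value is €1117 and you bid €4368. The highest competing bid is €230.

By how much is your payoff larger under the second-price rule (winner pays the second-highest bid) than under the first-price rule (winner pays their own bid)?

€4138

You have the highest bid, so you win under either rule.
Second-price: pay €230 → payoff €887.
First-price: pay your own bid €4368 → payoff −€3251.
Difference = €887 − (−€3251) = €4138.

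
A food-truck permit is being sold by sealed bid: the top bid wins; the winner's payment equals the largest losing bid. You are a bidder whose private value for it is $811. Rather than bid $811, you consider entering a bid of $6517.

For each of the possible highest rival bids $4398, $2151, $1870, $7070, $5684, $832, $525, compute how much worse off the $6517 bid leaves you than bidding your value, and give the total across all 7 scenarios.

$10880

The deviation costs you only when the competing bid falls strictly between $811 and $6517; elsewhere both bids give the same outcome.
$4398: truthful payoff $0, deviation payoff −$3587 → loss $3587.
$2151: truthful payoff $0, deviation payoff −$1340 → loss $1340.
$1870: truthful payoff $0, deviation payoff −$1059 → loss $1059.
$7070: outcomes coincide → loss $0.
$5684: truthful payoff $0, deviation payoff −$4873 → loss $4873.
$832: truthful payoff $0, deviation payoff −$21 → loss $21.
$525: outcomes coincide → loss $0.
Total loss = $3587 + $1340 + $1059 + $4873 + $21 = $10880.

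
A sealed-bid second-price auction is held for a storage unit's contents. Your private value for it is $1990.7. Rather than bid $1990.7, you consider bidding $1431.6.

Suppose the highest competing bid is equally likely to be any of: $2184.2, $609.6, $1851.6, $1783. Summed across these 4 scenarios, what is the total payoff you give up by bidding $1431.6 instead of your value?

The deviation costs you only when the competing bid falls strictly between $1431.6 and $1990.7; elsewhere both bids give the same outcome.
$2184.2: outcomes coincide → loss $0.
$609.6: outcomes coincide → loss $0.
$1851.6: truthful payoff $139.1, deviation payoff $0 → loss $139.1.
$1783: truthful payoff $207.7, deviation payoff $0 → loss $207.7.
Total loss = $139.1 + $207.7 = $346.8.
In a second-price auction your bid sets only whether you win, not what you pay, so bidding your true value is weakly dominant.

$346.8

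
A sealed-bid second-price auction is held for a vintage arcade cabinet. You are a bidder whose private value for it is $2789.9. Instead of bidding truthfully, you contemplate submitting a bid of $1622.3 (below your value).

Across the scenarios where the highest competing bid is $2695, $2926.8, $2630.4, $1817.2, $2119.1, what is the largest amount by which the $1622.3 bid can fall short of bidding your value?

$2695: truthful gives $94.9, deviation gives $0 → loss $94.9.
$2926.8: same outcome either way → loss $0.
$2630.4: truthful gives $159.5, deviation gives $0 → loss $159.5.
$1817.2: truthful gives $972.7, deviation gives $0 → loss $972.7.
$2119.1: truthful gives $670.8, deviation gives $0 → loss $670.8.
Maximum loss: $972.7.

$972.7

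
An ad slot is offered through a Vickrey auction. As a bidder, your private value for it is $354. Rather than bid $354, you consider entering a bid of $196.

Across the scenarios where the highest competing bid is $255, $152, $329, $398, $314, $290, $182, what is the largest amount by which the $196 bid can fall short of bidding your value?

$255: truthful gives $99, deviation gives $0 → loss $99.
$152: same outcome either way → loss $0.
$329: truthful gives $25, deviation gives $0 → loss $25.
$398: same outcome either way → loss $0.
$314: truthful gives $40, deviation gives $0 → loss $40.
$290: truthful gives $64, deviation gives $0 → loss $64.
$182: same outcome either way → loss $0.
Maximum loss: $99.

$99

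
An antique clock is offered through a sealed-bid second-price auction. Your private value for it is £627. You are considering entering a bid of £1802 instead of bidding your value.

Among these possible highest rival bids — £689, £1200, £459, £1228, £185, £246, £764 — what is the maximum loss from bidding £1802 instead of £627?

£689: truthful gives £0, deviation gives −£62 → loss £62.
£1200: truthful gives £0, deviation gives −£573 → loss £573.
£459: same outcome either way → loss £0.
£1228: truthful gives £0, deviation gives −£601 → loss £601.
£185: same outcome either way → loss £0.
£246: same outcome either way → loss £0.
£764: truthful gives £0, deviation gives −£137 → loss £137.
Maximum loss: £601.

£601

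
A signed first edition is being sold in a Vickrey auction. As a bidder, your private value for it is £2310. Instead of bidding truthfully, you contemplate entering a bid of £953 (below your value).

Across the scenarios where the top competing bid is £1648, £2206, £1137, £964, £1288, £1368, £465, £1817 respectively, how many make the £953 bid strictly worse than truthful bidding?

7

The deviation hurts exactly when the highest competing bid lies strictly between £953 and £2310 — underbidding then forfeits a profitable win.
£1648: inside the interval → strictly worse (loss £662).
£2206: inside the interval → strictly worse (loss £104).
£1137: inside the interval → strictly worse (loss £1173).
£964: inside the interval → strictly worse (loss £1346).
£1288: inside the interval → strictly worse (loss £1022).
£1368: inside the interval → strictly worse (loss £942).
£465: below both → same outcome either way.
£1817: inside the interval → strictly worse (loss £493).
Count: 7.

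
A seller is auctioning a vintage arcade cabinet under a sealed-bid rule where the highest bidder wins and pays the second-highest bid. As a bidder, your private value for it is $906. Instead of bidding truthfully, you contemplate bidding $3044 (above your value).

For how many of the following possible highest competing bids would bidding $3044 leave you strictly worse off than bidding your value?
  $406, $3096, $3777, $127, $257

0

The deviation hurts exactly when the highest competing bid lies strictly between $906 and $3044 — overbidding then wins at a price above your value.
$406: below both → same outcome either way.
$3096: above both → same outcome either way.
$3777: above both → same outcome either way.
$127: below both → same outcome either way.
$257: below both → same outcome either way.
Count: 0.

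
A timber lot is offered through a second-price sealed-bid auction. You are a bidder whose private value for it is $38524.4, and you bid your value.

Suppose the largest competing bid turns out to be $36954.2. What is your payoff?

$1570.2

Your bid $38524.4 exceeds the highest competing bid $36954.2, so you win.
In a second-price auction the winner pays the second-highest bid, $36954.2.
Payoff = value − price = $38524.4 − $36954.2 = $1570.2.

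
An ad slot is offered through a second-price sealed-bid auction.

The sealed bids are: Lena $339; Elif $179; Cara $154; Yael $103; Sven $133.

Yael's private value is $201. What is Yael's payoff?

Highest bid: Lena at $339, so Lena wins.
Second-highest bid: Elif at $179 — that is the price the winner pays.
Yael did not win, so Yael pays nothing and receives nothing: payoff $0.

$0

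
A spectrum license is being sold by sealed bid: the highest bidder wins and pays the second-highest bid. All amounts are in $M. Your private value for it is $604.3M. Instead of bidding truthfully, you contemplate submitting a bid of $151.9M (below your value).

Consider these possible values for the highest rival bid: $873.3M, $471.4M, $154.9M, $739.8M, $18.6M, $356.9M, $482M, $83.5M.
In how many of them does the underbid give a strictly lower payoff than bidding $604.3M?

The deviation hurts exactly when the highest competing bid lies strictly between $151.9M and $604.3M — underbidding then forfeits a profitable win.
$873.3M: above both → same outcome either way.
$471.4M: inside the interval → strictly worse (loss $132.9M).
$154.9M: inside the interval → strictly worse (loss $449.4M).
$739.8M: above both → same outcome either way.
$18.6M: below both → same outcome either way.
$356.9M: inside the interval → strictly worse (loss $247.4M).
$482M: inside the interval → strictly worse (loss $122.3M).
$83.5M: below both → same outcome either way.
Count: 4.

4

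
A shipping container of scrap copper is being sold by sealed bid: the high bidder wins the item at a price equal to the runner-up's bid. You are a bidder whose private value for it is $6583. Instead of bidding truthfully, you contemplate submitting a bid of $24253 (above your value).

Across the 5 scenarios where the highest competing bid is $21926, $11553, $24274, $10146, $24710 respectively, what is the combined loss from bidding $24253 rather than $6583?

$23876

The deviation costs you only when the competing bid falls strictly between $6583 and $24253; elsewhere both bids give the same outcome.
$21926: truthful payoff $0, deviation payoff −$15343 → loss $15343.
$11553: truthful payoff $0, deviation payoff −$4970 → loss $4970.
$24274: outcomes coincide → loss $0.
$10146: truthful payoff $0, deviation payoff −$3563 → loss $3563.
$24710: outcomes coincide → loss $0.
Total loss = $15343 + $4970 + $3563 = $23876.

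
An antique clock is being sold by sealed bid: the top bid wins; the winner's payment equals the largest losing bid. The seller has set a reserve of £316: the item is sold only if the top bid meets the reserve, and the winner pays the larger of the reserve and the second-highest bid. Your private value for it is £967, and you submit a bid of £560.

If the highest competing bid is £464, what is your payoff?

Your bid £560 is the highest and exceeds the reserve.
Price = max(second-highest bid, reserve) = max(£464, £316) = £464.
Payoff = £967 − £464 = £503.

£503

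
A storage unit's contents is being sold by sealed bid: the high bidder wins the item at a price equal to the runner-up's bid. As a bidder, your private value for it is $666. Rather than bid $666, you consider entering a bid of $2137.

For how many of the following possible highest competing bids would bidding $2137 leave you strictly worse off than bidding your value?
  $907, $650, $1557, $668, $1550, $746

The deviation hurts exactly when the highest competing bid lies strictly between $666 and $2137 — overbidding then wins at a price above your value.
$907: inside the interval → strictly worse (loss $241).
$650: below both → same outcome either way.
$1557: inside the interval → strictly worse (loss $891).
$668: inside the interval → strictly worse (loss $2).
$1550: inside the interval → strictly worse (loss $884).
$746: inside the interval → strictly worse (loss $80).
Count: 5.

5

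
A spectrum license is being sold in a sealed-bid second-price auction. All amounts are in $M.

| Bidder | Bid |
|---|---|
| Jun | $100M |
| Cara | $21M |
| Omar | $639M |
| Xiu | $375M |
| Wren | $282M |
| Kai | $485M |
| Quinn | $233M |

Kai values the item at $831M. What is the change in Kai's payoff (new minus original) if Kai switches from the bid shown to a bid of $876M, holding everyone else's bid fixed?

$192M

The highest bid among the other bidders is $639M; Kai's bid doesn't change that.
Original bid $485M: Kai is not highest (top rival bid is $639M); payoff $0M.
Alternative bid $876M: Kai is highest, pays the top rival bid $639M; payoff $831M − $639M = $192M.
Change in payoff = $192M − ($0M) = $192M.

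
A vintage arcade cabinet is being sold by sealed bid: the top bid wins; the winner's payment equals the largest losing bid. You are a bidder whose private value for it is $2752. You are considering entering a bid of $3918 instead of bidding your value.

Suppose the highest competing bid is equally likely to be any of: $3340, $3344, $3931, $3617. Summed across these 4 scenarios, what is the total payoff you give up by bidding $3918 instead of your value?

$2045

The deviation costs you only when the competing bid falls strictly between $2752 and $3918; elsewhere both bids give the same outcome.
$3340: truthful payoff $0, deviation payoff −$588 → loss $588.
$3344: truthful payoff $0, deviation payoff −$592 → loss $592.
$3931: outcomes coincide → loss $0.
$3617: truthful payoff $0, deviation payoff −$865 → loss $865.
Total loss = $588 + $592 + $865 = $2045.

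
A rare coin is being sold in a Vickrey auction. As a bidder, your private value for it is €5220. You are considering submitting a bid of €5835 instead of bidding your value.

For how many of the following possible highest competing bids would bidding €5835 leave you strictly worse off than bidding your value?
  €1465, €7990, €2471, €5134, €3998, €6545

The deviation hurts exactly when the highest competing bid lies strictly between €5220 and €5835 — overbidding then wins at a price above your value.
€1465: below both → same outcome either way.
€7990: above both → same outcome either way.
€2471: below both → same outcome either way.
€5134: below both → same outcome either way.
€3998: below both → same outcome either way.
€6545: above both → same outcome either way.
Count: 0.

0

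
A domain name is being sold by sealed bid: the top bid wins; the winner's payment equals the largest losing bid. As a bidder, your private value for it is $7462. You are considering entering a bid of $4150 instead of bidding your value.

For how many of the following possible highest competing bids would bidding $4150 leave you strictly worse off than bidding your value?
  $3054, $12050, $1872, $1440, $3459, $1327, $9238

The deviation hurts exactly when the highest competing bid lies strictly between $4150 and $7462 — underbidding then forfeits a profitable win.
$3054: below both → same outcome either way.
$12050: above both → same outcome either way.
$1872: below both → same outcome either way.
$1440: below both → same outcome either way.
$3459: below both → same outcome either way.
$1327: below both → same outcome either way.
$9238: above both → same outcome either way.
Count: 0.

0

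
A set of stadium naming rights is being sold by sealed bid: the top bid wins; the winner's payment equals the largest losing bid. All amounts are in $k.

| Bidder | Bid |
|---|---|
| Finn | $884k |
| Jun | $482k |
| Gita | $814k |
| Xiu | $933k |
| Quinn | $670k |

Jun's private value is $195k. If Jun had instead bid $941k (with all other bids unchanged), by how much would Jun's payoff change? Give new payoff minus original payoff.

The highest bid among the other bidders is $933k; Jun's bid doesn't change that.
Original bid $482k: Jun is not highest (top rival bid is $933k); payoff $0k.
Alternative bid $941k: Jun is highest, pays the top rival bid $933k; payoff $195k − $933k = −$738k.
Change in payoff = −$738k − ($0k) = −$738k.

−$738k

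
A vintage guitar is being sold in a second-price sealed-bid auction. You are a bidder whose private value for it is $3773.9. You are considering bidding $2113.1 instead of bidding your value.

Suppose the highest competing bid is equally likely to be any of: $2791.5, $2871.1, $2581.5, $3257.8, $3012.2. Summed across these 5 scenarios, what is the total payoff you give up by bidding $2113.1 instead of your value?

The deviation costs you only when the competing bid falls strictly between $2113.1 and $3773.9; elsewhere both bids give the same outcome.
$2791.5: truthful payoff $982.4, deviation payoff $0 → loss $982.4.
$2871.1: truthful payoff $902.8, deviation payoff $0 → loss $902.8.
$2581.5: truthful payoff $1192.4, deviation payoff $0 → loss $1192.4.
$3257.8: truthful payoff $516.1, deviation payoff $0 → loss $516.1.
$3012.2: truthful payoff $761.7, deviation payoff $0 → loss $761.7.
Total loss = $982.4 + $902.8 + $1192.4 + $516.1 + $761.7 = $4355.4.
Truthful bidding weakly dominates here: raising your bid can only win items priced above your value, and lowering it can only forfeit items priced below.

$4355.4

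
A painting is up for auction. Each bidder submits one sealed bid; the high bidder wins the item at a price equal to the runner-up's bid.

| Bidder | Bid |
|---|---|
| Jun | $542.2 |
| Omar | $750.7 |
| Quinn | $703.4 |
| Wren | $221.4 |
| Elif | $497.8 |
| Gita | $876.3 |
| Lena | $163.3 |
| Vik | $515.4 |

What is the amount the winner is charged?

Highest bid: Gita at $876.3, so Gita wins.
Second-highest bid: Omar at $750.7 — that is the price the winner pays.

$750.7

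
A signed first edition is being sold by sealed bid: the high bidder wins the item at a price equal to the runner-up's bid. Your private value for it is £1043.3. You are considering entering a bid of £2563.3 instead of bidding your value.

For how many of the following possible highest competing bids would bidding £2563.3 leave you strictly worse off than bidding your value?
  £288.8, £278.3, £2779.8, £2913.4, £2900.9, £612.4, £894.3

0

The deviation hurts exactly when the highest competing bid lies strictly between £1043.3 and £2563.3 — overbidding then wins at a price above your value.
£288.8: below both → same outcome either way.
£278.3: below both → same outcome either way.
£2779.8: above both → same outcome either way.
£2913.4: above both → same outcome either way.
£2900.9: above both → same outcome either way.
£612.4: below both → same outcome either way.
£894.3: below both → same outcome either way.
Count: 0.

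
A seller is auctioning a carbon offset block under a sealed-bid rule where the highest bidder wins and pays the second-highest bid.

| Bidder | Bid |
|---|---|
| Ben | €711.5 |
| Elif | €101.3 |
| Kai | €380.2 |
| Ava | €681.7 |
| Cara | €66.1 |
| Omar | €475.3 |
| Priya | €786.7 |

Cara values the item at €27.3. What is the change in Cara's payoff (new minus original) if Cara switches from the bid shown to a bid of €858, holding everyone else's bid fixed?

−€759.4

The highest bid among the other bidders is €786.7; Cara's bid doesn't change that.
Original bid €66.1: Cara is not highest (top rival bid is €786.7); payoff €0.
Alternative bid €858: Cara is highest, pays the top rival bid €786.7; payoff €27.3 − €786.7 = −€759.4.
Change in payoff = −€759.4 − (€0) = −€759.4.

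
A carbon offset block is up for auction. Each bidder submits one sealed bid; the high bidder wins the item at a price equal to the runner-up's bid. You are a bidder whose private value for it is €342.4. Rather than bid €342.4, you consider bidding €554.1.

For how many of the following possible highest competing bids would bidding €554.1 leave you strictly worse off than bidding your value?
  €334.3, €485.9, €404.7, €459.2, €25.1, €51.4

The deviation hurts exactly when the highest competing bid lies strictly between €342.4 and €554.1 — overbidding then wins at a price above your value.
€334.3: below both → same outcome either way.
€485.9: inside the interval → strictly worse (loss €143.5).
€404.7: inside the interval → strictly worse (loss €62.3).
€459.2: inside the interval → strictly worse (loss €116.8).
€25.1: below both → same outcome either way.
€51.4: below both → same outcome either way.
Count: 3.

3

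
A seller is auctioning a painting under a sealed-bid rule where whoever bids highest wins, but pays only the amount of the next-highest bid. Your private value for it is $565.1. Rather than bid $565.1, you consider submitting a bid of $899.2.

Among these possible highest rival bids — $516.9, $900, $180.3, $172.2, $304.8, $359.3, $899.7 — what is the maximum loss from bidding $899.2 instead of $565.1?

$0

$516.9: same outcome either way → loss $0.
$900: same outcome either way → loss $0.
$180.3: same outcome either way → loss $0.
$172.2: same outcome either way → loss $0.
$304.8: same outcome either way → loss $0.
$359.3: same outcome either way → loss $0.
$899.7: same outcome either way → loss $0.
Maximum loss: $0.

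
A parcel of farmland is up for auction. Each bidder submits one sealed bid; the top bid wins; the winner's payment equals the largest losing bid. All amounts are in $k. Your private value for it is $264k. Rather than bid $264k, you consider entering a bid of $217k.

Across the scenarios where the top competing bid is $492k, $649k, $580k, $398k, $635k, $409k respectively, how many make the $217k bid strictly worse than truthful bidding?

The deviation hurts exactly when the highest competing bid lies strictly between $217k and $264k — underbidding then forfeits a profitable win.
$492k: above both → same outcome either way.
$649k: above both → same outcome either way.
$580k: above both → same outcome either way.
$398k: above both → same outcome either way.
$635k: above both → same outcome either way.
$409k: above both → same outcome either way.
Count: 0.

0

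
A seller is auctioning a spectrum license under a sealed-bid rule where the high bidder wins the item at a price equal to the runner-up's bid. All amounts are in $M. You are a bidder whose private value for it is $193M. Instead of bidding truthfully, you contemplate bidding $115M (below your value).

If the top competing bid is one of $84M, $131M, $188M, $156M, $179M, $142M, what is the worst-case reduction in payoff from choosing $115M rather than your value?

$84M: same outcome either way → loss $0M.
$131M: truthful gives $62M, deviation gives $0M → loss $62M.
$188M: truthful gives $5M, deviation gives $0M → loss $5M.
$156M: truthful gives $37M, deviation gives $0M → loss $37M.
$179M: truthful gives $14M, deviation gives $0M → loss $14M.
$142M: truthful gives $51M, deviation gives $0M → loss $51M.
Maximum loss: $62M.

$62M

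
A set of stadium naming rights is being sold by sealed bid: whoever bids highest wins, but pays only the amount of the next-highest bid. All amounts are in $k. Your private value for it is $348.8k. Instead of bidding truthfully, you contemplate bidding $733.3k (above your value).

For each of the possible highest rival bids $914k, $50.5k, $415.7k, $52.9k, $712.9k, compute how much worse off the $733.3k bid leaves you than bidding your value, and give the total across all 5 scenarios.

The deviation costs you only when the competing bid falls strictly between $348.8k and $733.3k; elsewhere both bids give the same outcome.
$914k: outcomes coincide → loss $0k.
$50.5k: outcomes coincide → loss $0k.
$415.7k: truthful payoff $0k, deviation payoff −$66.9k → loss $66.9k.
$52.9k: outcomes coincide → loss $0k.
$712.9k: truthful payoff $0k, deviation payoff −$364.1k → loss $364.1k.
Total loss = $66.9k + $364.1k = $431k.

$431k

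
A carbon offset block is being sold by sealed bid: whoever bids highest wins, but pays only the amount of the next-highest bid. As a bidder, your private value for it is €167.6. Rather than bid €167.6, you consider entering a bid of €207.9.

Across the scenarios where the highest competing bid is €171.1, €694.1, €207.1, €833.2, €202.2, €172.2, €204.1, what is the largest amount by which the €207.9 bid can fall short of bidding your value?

€171.1: truthful gives €0, deviation gives −€3.5 → loss €3.5.
€694.1: same outcome either way → loss €0.
€207.1: truthful gives €0, deviation gives −€39.5 → loss €39.5.
€833.2: same outcome either way → loss €0.
€202.2: truthful gives €0, deviation gives −€34.6 → loss €34.6.
€172.2: truthful gives €0, deviation gives −€4.6 → loss €4.6.
€204.1: truthful gives €0, deviation gives −€36.5 → loss €36.5.
Maximum loss: €39.5.

€39.5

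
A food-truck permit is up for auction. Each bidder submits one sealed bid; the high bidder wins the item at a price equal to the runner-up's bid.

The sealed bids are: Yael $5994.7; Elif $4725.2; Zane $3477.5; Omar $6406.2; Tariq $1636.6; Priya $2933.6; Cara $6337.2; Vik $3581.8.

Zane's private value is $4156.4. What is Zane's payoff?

Highest bid: Omar at $6406.2, so Omar wins.
Second-highest bid: Cara at $6337.2 — that is the price the winner pays.
Zane did not win, so Zane pays nothing and receives nothing: payoff $0.

$0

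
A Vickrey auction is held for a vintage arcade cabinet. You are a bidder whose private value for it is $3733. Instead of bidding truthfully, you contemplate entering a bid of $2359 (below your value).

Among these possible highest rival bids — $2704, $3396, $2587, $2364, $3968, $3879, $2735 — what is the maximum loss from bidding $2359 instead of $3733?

$2704: truthful gives $1029, deviation gives $0 → loss $1029.
$3396: truthful gives $337, deviation gives $0 → loss $337.
$2587: truthful gives $1146, deviation gives $0 → loss $1146.
$2364: truthful gives $1369, deviation gives $0 → loss $1369.
$3968: same outcome either way → loss $0.
$3879: same outcome either way → loss $0.
$2735: truthful gives $998, deviation gives $0 → loss $998.
Maximum loss: $1369.

$1369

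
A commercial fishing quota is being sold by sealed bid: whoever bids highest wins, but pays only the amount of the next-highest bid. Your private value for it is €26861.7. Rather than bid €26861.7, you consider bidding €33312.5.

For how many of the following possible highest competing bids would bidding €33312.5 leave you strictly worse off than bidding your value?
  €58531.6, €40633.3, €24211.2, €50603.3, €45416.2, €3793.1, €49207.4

The deviation hurts exactly when the highest competing bid lies strictly between €26861.7 and €33312.5 — overbidding then wins at a price above your value.
€58531.6: above both → same outcome either way.
€40633.3: above both → same outcome either way.
€24211.2: below both → same outcome either way.
€50603.3: above both → same outcome either way.
€45416.2: above both → same outcome either way.
€3793.1: below both → same outcome either way.
€49207.4: above both → same outcome either way.
Count: 0.

0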